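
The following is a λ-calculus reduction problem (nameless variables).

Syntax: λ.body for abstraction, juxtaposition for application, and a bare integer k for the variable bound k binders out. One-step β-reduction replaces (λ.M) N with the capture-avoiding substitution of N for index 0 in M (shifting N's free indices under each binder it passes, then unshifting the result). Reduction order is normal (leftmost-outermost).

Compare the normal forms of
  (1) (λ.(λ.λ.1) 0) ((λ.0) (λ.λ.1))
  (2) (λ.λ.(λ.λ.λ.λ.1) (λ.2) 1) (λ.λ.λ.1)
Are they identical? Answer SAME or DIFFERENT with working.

Answer: SAME — A ⇓ λ.λ.λ.1, B ⇓ λ.λ.λ.1

Working:
Term A:
  start: (λ.(λ.λ.1) 0) ((λ.0) (λ.λ.1))
  →1  (λ.λ.1) ((λ.0) (λ.λ.1))
  →2  λ.(λ.0) (λ.λ.1)
  →3  λ.λ.λ.1

Term B:
  start: (λ.λ.(λ.λ.λ.λ.1) (λ.2) 1) (λ.λ.λ.1)
  →1  λ.(λ.λ.λ.λ.1) (λ.λ.λ.λ.1) (λ.λ.λ.1)
  →2  λ.(λ.λ.λ.1) (λ.λ.λ.1)
  →3  λ.λ.λ.1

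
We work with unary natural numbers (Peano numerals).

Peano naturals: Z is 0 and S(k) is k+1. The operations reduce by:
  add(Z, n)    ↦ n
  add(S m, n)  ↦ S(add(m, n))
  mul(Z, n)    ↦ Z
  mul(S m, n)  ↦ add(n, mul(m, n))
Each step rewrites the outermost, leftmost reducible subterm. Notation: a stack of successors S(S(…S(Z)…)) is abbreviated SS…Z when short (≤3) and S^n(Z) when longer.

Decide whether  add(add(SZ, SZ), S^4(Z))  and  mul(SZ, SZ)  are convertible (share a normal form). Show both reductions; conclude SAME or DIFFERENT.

Answer: DIFFERENT — A ⇓ S^6(Z), B ⇓ SZ

Reduction:
Term A:
  start: add(add(SZ, SZ), S^4(Z))
  [1] add(S(add(Z, SZ)), S^4(Z))
  [2] S(add(add(Z, SZ), S^4(Z)))
  [3] S(add(SZ, S^4(Z)))
  [4] S(S(add(Z, S^4(Z))))
  [5] S^6(Z)

Term B:
  start: mul(SZ, SZ)
  [1] add(SZ, mul(Z, SZ))
  [2] S(add(Z, mul(Z, SZ)))
  [3] S(mul(Z, SZ))
  [4] SZ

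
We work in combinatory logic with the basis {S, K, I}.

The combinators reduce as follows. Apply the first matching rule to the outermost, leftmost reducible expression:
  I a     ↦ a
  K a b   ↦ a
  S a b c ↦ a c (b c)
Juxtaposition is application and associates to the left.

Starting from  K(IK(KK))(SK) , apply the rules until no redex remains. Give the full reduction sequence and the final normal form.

  start: K(IK(KK))(SK)
  step 1: IK(KK)
  step 2: K(KK)

Answer: normal form = K(KK)  (in 2 steps)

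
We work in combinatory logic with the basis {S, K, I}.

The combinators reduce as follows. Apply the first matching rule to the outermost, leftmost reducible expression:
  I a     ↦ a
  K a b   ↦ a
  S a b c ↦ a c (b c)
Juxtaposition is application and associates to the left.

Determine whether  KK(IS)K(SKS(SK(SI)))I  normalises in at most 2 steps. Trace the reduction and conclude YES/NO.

  start: KK(IS)K(SKS(SK(SI)))I
  step 1: KK(SKS(SK(SI)))I
  step 2: KI

Answer: YES — reaches normal form KI in 2 ≤ 2 steps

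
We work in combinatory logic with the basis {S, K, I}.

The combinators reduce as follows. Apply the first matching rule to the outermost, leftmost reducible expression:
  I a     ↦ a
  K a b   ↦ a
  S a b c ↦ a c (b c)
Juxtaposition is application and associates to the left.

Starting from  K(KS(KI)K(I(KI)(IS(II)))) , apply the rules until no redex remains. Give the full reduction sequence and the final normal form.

  start: K(KS(KI)K(I(KI)(IS(II))))
  [1] K(SK(I(KI)(IS(II))))
  [2] K(SK(KI(IS(II))))
  [3] K(SKI)

Answer: normal form = K(SKI)  (in 3 steps)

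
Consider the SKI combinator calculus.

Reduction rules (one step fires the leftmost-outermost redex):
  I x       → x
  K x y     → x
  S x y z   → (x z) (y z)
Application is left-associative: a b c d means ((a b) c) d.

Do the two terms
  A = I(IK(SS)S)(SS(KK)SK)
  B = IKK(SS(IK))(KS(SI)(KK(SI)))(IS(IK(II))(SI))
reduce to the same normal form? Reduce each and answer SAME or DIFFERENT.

Answer: DIFFERENT — A ⇓ SS(SK(KK)), B ⇓ SK

Working:
Term A:
  start: I(IK(SS)S)(SS(KK)SK)
  →1  IK(SS)S(SS(KK)SK)
  →2  K(SS)S(SS(KK)SK)
  →3  SS(SS(KK)SK)
  →4  SS(SS(KKS)K)
  →5  SS(SK(KKSK))
  →6  SS(SK(KK))

Term B:
  start: IKK(SS(IK))(KS(SI)(KK(SI)))(IS(IK(II))(SI))
  →1  KK(SS(IK))(KS(SI)(KK(SI)))(IS(IK(II))(SI))
  →2  K(KS(SI)(KK(SI)))(IS(IK(II))(SI))
  →3  KS(SI)(KK(SI))
  →4  S(KK(SI))
  →5  SK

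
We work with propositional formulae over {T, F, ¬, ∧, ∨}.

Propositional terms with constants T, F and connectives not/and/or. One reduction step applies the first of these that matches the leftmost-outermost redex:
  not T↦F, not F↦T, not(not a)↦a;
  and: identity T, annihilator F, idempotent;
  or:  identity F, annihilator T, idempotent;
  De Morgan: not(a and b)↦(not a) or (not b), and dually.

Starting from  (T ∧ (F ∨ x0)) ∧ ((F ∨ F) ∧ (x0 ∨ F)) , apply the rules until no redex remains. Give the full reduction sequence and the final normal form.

  start: (T ∧ (F ∨ x0)) ∧ ((F ∨ F) ∧ (x0 ∨ F))
  [1] (F ∨ x0) ∧ ((F ∨ F) ∧ (x0 ∨ F))
  [2] x0 ∧ ((F ∨ F) ∧ (x0 ∨ F))
  [3] x0 ∧ (F ∧ (x0 ∨ F))
  [4] x0 ∧ F
  [5] F

Answer: normal form = F  (in 5 steps)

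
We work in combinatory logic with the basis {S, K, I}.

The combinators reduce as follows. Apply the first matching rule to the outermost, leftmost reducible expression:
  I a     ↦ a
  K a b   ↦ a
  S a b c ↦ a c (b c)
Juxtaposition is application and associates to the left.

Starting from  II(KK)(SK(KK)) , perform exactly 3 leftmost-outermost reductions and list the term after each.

  start: II(KK)(SK(KK))
  [1] I(KK)(SK(KK))
  [2] KK(SK(KK))
  [3] K

Answer: after 3 steps: K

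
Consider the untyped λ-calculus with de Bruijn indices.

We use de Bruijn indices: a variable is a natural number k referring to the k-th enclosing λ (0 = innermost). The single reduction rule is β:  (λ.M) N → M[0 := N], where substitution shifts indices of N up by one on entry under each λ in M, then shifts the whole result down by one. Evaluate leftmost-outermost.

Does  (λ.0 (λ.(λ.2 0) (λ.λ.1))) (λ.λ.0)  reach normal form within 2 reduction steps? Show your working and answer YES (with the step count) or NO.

Answer: YES — reaches normal form λ.0 in 2 ≤ 2 steps

Derivation:
  start: (λ.0 (λ.(λ.2 0) (λ.λ.1))) (λ.λ.0)
  [1] (λ.λ.0) (λ.(λ.(λ.λ.0) 0) (λ.λ.1))
  [2] λ.0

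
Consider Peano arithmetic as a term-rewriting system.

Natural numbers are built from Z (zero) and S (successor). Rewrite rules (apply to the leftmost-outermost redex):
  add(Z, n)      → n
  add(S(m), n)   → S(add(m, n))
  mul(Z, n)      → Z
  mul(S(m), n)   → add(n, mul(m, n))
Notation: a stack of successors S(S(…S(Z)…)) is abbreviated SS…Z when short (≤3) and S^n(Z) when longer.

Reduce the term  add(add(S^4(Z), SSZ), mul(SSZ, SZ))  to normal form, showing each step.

  start: add(add(S^4(Z), SSZ), mul(SSZ, SZ))
  step 1: add(S(add(SSSZ, SSZ)), mul(SSZ, SZ))
  step 2: S(add(add(SSSZ, SSZ), mul(SSZ, SZ)))
  step 3: S(add(S(add(SSZ, SSZ)), mul(SSZ, SZ)))
  step 4: S(S(add(add(SSZ, SSZ), mul(SSZ, SZ))))
  step 5: S(S(add(S(add(SZ, SSZ)), mul(SSZ, SZ))))
  step 6: S(S(S(add(add(SZ, SSZ), mul(SSZ, SZ)))))
  step 7: S(S(S(add(S(add(Z, SSZ)), mul(SSZ, SZ)))))
  step 8: S(S(S(S(add(add(Z, SSZ), mul(SSZ, SZ))))))
  step 9: S(S(S(S(add(SSZ, mul(SSZ, SZ))))))
  step 10: S(S(S(S(S(add(SZ, mul(SSZ, SZ)))))))
  step 11: S(S(S(S(S(S(add(Z, mul(SSZ, SZ))))))))
  step 12: S(S(S(S(S(S(mul(SSZ, SZ)))))))
  step 13: S(S(S(S(S(S(add(SZ, mul(SZ, SZ))))))))
  step 14: S(S(S(S(S(S(S(add(Z, mul(SZ, SZ)))))))))
  step 15: S(S(S(S(S(S(S(mul(SZ, SZ))))))))
  step 16: S(S(S(S(S(S(S(add(SZ, mul(Z, SZ)))))))))
  step 17: S(S(S(S(S(S(S(S(add(Z, mul(Z, SZ))))))))))
  step 18: S(S(S(S(S(S(S(S(mul(Z, SZ)))))))))
  step 19: S^8(Z)

Answer: normal form = S^8(Z)  (in 19 steps)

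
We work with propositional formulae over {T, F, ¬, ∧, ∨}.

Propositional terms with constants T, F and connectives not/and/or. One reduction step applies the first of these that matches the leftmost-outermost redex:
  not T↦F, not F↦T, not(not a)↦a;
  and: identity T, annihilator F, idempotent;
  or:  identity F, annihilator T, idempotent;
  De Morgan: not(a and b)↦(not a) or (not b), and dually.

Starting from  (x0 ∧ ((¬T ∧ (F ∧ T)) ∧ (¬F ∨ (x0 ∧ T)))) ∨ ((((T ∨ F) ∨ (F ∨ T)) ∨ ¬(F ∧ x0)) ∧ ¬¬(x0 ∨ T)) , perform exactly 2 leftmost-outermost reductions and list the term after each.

  start: (x0 ∧ ((¬T ∧ (F ∧ T)) ∧ (¬F ∨ (x0 ∧ T)))) ∨ ((((T ∨ F) ∨ (F ∨ T)) ∨ ¬(F ∧ x0)) ∧ ¬¬(x0 ∨ T))
  step 1: (x0 ∧ ((F ∧ (F ∧ T)) ∧ (¬F ∨ (x0 ∧ T)))) ∨ ((((T ∨ F) ∨ (F ∨ T)) ∨ ¬(F ∧ x0)) ∧ ¬¬(x0 ∨ T))
  step 2: (x0 ∧ (F ∧ (¬F ∨ (x0 ∧ T)))) ∨ ((((T ∨ F) ∨ (F ∨ T)) ∨ ¬(F ∧ x0)) ∧ ¬¬(x0 ∨ T))

Answer: after 2 steps: (x0 ∧ (F ∧ (¬F ∨ (x0 ∧ T)))) ∨ ((((T ∨ F) ∨ (F ∨ T)) ∨ ¬(F ∧ x0)) ∧ ¬¬(x0 ∨ T))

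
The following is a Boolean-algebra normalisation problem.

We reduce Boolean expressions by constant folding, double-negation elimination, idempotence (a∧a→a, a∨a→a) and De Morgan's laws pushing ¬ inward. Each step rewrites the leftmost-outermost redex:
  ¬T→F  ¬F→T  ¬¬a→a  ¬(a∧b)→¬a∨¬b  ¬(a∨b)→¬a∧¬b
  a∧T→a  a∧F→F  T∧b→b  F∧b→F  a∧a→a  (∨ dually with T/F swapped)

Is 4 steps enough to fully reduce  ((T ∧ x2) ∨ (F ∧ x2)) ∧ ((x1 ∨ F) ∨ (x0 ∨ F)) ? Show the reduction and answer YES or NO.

Answer: NO — after 4 steps the term is x2 ∧ (x1 ∨ (x0 ∨ F)), not yet normal

Reduction:
  start: ((T ∧ x2) ∨ (F ∧ x2)) ∧ ((x1 ∨ F) ∨ (x0 ∨ F))
  →1  (x2 ∨ (F ∧ x2)) ∧ ((x1 ∨ F) ∨ (x0 ∨ F))
  →2  (x2 ∨ F) ∧ ((x1 ∨ F) ∨ (x0 ∨ F))
  →3  x2 ∧ ((x1 ∨ F) ∨ (x0 ∨ F))
  →4  x2 ∧ (x1 ∨ (x0 ∨ F))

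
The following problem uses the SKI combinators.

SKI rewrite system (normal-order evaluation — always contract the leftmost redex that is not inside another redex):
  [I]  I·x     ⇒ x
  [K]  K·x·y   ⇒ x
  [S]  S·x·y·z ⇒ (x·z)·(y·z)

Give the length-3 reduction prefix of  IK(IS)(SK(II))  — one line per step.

  start: IK(IS)(SK(II))
  [1] K(IS)(SK(II))
  [2] IS
  [3] S

Answer: after 3 steps: S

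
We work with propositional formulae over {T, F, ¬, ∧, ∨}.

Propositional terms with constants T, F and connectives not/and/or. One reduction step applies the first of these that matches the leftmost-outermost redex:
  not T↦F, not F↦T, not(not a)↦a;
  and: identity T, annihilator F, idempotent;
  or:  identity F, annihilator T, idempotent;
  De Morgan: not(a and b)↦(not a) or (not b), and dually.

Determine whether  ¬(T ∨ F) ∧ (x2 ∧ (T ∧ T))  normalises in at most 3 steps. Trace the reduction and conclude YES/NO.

  start: ¬(T ∨ F) ∧ (x2 ∧ (T ∧ T))
  step 1: (¬T ∧ ¬F) ∧ (x2 ∧ (T ∧ T))
  step 2: (F ∧ ¬F) ∧ (x2 ∧ (T ∧ T))
  step 3: F ∧ (x2 ∧ (T ∧ T))

Answer: NO — after 3 steps the term is F ∧ (x2 ∧ (T ∧ T)), not yet normal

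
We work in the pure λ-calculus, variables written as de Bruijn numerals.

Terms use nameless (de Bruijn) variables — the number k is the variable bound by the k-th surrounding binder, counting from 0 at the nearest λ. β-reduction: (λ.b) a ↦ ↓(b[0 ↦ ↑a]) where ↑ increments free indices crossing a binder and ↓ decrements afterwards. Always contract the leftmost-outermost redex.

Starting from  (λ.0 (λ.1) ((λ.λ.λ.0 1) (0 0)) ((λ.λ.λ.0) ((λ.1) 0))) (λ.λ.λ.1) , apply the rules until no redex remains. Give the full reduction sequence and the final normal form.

Answer: normal form = λ.λ.0 1  (in 5 steps)

Reduction:
  start: (λ.0 (λ.1) ((λ.λ.λ.0 1) (0 0)) ((λ.λ.λ.0) ((λ.1) 0))) (λ.λ.λ.1)
  step 1: (λ.λ.λ.1) (λ.λ.λ.λ.1) ((λ.λ.λ.0 1) ((λ.λ.λ.1) (λ.λ.λ.1))) ((λ.λ.λ.0) ((λ.λ.λ.λ.1) (λ.λ.λ.1)))
  step 2: (λ.λ.1) ((λ.λ.λ.0 1) ((λ.λ.λ.1) (λ.λ.λ.1))) ((λ.λ.λ.0) ((λ.λ.λ.λ.1) (λ.λ.λ.1)))
  step 3: (λ.(λ.λ.λ.0 1) ((λ.λ.λ.1) (λ.λ.λ.1))) ((λ.λ.λ.0) ((λ.λ.λ.λ.1) (λ.λ.λ.1)))
  step 4: (λ.λ.λ.0 1) ((λ.λ.λ.1) (λ.λ.λ.1))
  step 5: λ.λ.0 1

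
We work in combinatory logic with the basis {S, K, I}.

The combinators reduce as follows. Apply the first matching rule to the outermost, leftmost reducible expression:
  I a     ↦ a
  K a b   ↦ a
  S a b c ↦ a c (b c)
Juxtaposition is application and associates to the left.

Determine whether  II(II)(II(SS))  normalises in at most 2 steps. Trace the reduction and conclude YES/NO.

  start: II(II)(II(SS))
  step 1: I(II)(II(SS))
  step 2: II(II(SS))

Answer: NO — after 2 steps the term is II(II(SS)), not yet normal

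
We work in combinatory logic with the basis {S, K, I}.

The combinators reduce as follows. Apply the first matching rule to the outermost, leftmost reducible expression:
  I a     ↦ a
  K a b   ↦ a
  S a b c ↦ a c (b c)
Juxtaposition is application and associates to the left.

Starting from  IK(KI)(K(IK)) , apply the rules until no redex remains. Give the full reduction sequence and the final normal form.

Answer: normal form = KI  (in 2 steps)

Reduction:
  start: IK(KI)(K(IK))
  step 1: K(KI)(K(IK))
  step 2: KI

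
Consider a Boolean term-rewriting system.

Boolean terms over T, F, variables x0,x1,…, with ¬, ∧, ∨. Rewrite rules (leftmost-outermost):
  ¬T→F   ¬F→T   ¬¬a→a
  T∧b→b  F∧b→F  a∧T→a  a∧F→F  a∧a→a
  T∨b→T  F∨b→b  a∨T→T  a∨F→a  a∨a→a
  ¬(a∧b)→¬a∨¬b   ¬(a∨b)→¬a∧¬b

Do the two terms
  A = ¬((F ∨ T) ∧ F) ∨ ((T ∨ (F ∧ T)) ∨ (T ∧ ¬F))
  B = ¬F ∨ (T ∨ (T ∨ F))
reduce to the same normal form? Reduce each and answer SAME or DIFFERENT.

Term A:
  start: ¬((F ∨ T) ∧ F) ∨ ((T ∨ (F ∧ T)) ∨ (T ∧ ¬F))
  step 1: (¬(F ∨ T) ∨ ¬F) ∨ ((T ∨ (F ∧ T)) ∨ (T ∧ ¬F))
  step 2: ((¬F ∧ ¬T) ∨ ¬F) ∨ ((T ∨ (F ∧ T)) ∨ (T ∧ ¬F))
  step 3: ((T ∧ ¬T) ∨ ¬F) ∨ ((T ∨ (F ∧ T)) ∨ (T ∧ ¬F))
  step 4: (¬T ∨ ¬F) ∨ ((T ∨ (F ∧ T)) ∨ (T ∧ ¬F))
  step 5: (F ∨ ¬F) ∨ ((T ∨ (F ∧ T)) ∨ (T ∧ ¬F))
  step 6: ¬F ∨ ((T ∨ (F ∧ T)) ∨ (T ∧ ¬F))
  step 7: T ∨ ((T ∨ (F ∧ T)) ∨ (T ∧ ¬F))
  step 8: T

Term B:
  start: ¬F ∨ (T ∨ (T ∨ F))
  step 1: T ∨ (T ∨ (T ∨ F))
  step 2: T

Answer: SAME — A ⇓ T, B ⇓ T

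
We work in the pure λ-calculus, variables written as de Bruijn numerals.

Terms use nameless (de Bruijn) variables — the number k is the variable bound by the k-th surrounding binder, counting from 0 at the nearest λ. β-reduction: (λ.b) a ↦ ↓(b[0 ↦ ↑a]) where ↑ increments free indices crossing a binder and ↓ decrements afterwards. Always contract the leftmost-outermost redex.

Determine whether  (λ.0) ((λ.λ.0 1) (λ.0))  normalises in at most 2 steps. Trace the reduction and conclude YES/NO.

  start: (λ.0) ((λ.λ.0 1) (λ.0))
  step 1: (λ.λ.0 1) (λ.0)
  step 2: λ.0 (λ.0)

Answer: YES — reaches normal form λ.0 (λ.0) in 2 ≤ 2 steps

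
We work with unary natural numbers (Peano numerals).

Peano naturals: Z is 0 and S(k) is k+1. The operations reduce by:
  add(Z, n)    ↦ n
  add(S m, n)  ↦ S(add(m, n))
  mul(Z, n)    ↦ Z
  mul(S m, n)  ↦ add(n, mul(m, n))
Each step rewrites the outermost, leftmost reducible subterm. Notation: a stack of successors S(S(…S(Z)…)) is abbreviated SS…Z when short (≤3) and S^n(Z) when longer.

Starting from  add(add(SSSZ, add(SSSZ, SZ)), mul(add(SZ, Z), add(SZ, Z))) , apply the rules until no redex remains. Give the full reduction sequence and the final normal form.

  start: add(add(SSSZ, add(SSSZ, SZ)), mul(add(SZ, Z), add(SZ, Z)))
  [1] add(S(add(SSZ, add(SSSZ, SZ))), mul(add(SZ, Z), add(SZ, Z)))
  [2] S(add(add(SSZ, add(SSSZ, SZ)), mul(add(SZ, Z), add(SZ, Z))))
  [3] S(add(S(add(SZ, add(SSSZ, SZ))), mul(add(SZ, Z), add(SZ, Z))))
  [4] S(S(add(add(SZ, add(SSSZ, SZ)), mul(add(SZ, Z), add(SZ, Z)))))
  [5] S(S(add(S(add(Z, add(SSSZ, SZ))), mul(add(SZ, Z), add(SZ, Z)))))
  [6] S(S(S(add(add(Z, add(SSSZ, SZ)), mul(add(SZ, Z), add(SZ, Z))))))
  [7] S(S(S(add(add(SSSZ, SZ), mul(add(SZ, Z), add(SZ, Z))))))
  [8] S(S(S(add(S(add(SSZ, SZ)), mul(add(SZ, Z), add(SZ, Z))))))
  [9] S(S(S(S(add(add(SSZ, SZ), mul(add(SZ, Z), add(SZ, Z)))))))
  [10] S(S(S(S(add(S(add(SZ, SZ)), mul(add(SZ, Z), add(SZ, Z)))))))
  [11] S(S(S(S(S(add(add(SZ, SZ), mul(add(SZ, Z), add(SZ, Z))))))))
  [12] S(S(S(S(S(add(S(add(Z, SZ)), mul(add(SZ, Z), add(SZ, Z))))))))
  [13] S(S(S(S(S(S(add(add(Z, SZ), mul(add(SZ, Z), add(SZ, Z)))))))))
  [14] S(S(S(S(S(S(add(SZ, mul(add(SZ, Z), add(SZ, Z)))))))))
  [15] S(S(S(S(S(S(S(add(Z, mul(add(SZ, Z), add(SZ, Z))))))))))
  [16] S(S(S(S(S(S(S(mul(add(SZ, Z), add(SZ, Z)))))))))
  [17] S(S(S(S(S(S(S(mul(S(add(Z, Z)), add(SZ, Z)))))))))
  [18] S(S(S(S(S(S(S(add(add(SZ, Z), mul(add(Z, Z), add(SZ, Z))))))))))
  [19] S(S(S(S(S(S(S(add(S(add(Z, Z)), mul(add(Z, Z), add(SZ, Z))))))))))
  [20] S(S(S(S(S(S(S(S(add(add(Z, Z), mul(add(Z, Z), add(SZ, Z)))))))))))
  [21] S(S(S(S(S(S(S(S(add(Z, mul(add(Z, Z), add(SZ, Z)))))))))))
  [22] S(S(S(S(S(S(S(S(mul(add(Z, Z), add(SZ, Z))))))))))
  [23] S(S(S(S(S(S(S(S(mul(Z, add(SZ, Z))))))))))
  [24] S^8(Z)

Answer: normal form = S^8(Z)  (in 24 steps)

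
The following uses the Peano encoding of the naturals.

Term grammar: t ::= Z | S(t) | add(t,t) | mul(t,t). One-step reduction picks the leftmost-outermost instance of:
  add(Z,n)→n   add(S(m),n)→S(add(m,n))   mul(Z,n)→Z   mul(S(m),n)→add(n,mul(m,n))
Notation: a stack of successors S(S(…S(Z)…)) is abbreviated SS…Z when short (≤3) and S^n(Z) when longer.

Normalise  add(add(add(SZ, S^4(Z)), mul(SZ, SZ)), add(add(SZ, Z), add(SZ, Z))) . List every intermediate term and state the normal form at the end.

  start: add(add(add(SZ, S^4(Z)), mul(SZ, SZ)), add(add(SZ, Z), add(SZ, Z)))
  →1  add(add(S(add(Z, S^4(Z))), mul(SZ, SZ)), add(add(SZ, Z), add(SZ, Z)))
  →2  add(S(add(add(Z, S^4(Z)), mul(SZ, SZ))), add(add(SZ, Z), add(SZ, Z)))
  →3  S(add(add(add(Z, S^4(Z)), mul(SZ, SZ)), add(add(SZ, Z), add(SZ, Z))))
  →4  S(add(add(S^4(Z), mul(SZ, SZ)), add(add(SZ, Z), add(SZ, Z))))
  →5  S(add(S(add(SSSZ, mul(SZ, SZ))), add(add(SZ, Z), add(SZ, Z))))
  →6  S(S(add(add(SSSZ, mul(SZ, SZ)), add(add(SZ, Z), add(SZ, Z)))))
  →7  S(S(add(S(add(SSZ, mul(SZ, SZ))), add(add(SZ, Z), add(SZ, Z)))))
  →8  S(S(S(add(add(SSZ, mul(SZ, SZ)), add(add(SZ, Z), add(SZ, Z))))))
  →9  S(S(S(add(S(add(SZ, mul(SZ, SZ))), add(add(SZ, Z), add(SZ, Z))))))
  →10  S(S(S(S(add(add(SZ, mul(SZ, SZ)), add(add(SZ, Z), add(SZ, Z)))))))
  →11  S(S(S(S(add(S(add(Z, mul(SZ, SZ))), add(add(SZ, Z), add(SZ, Z)))))))
  →12  S(S(S(S(S(add(add(Z, mul(SZ, SZ)), add(add(SZ, Z), add(SZ, Z))))))))
  →13  S(S(S(S(S(add(mul(SZ, SZ), add(add(SZ, Z), add(SZ, Z))))))))
  →14  S(S(S(S(S(add(add(SZ, mul(Z, SZ)), add(add(SZ, Z), add(SZ, Z))))))))
  →15  S(S(S(S(S(add(S(add(Z, mul(Z, SZ))), add(add(SZ, Z), add(SZ, Z))))))))
  →16  S(S(S(S(S(S(add(add(Z, mul(Z, SZ)), add(add(SZ, Z), add(SZ, Z)))))))))
  →17  S(S(S(S(S(S(add(mul(Z, SZ), add(add(SZ, Z), add(SZ, Z)))))))))
  →18  S(S(S(S(S(S(add(Z, add(add(SZ, Z), add(SZ, Z)))))))))
  →19  S(S(S(S(S(S(add(add(SZ, Z), add(SZ, Z))))))))
  →20  S(S(S(S(S(S(add(S(add(Z, Z)), add(SZ, Z))))))))
  →21  S(S(S(S(S(S(S(add(add(Z, Z), add(SZ, Z)))))))))
  →22  S(S(S(S(S(S(S(add(Z, add(SZ, Z)))))))))
  →23  S(S(S(S(S(S(S(add(SZ, Z))))))))
  →24  S(S(S(S(S(S(S(S(add(Z, Z)))))))))
  →25  S^8(Z)

Answer: normal form = S^8(Z)  (in 25 steps)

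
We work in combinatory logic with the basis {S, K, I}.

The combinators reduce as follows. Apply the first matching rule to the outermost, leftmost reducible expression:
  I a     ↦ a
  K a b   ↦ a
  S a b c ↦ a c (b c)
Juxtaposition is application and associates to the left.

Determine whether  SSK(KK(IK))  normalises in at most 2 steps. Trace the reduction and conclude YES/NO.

Answer: NO — after 2 steps the term is SK(K(KK(IK))), not yet normal

Derivation:
  start: SSK(KK(IK))
  step 1: S(KK(IK))(K(KK(IK)))
  step 2: SK(K(KK(IK)))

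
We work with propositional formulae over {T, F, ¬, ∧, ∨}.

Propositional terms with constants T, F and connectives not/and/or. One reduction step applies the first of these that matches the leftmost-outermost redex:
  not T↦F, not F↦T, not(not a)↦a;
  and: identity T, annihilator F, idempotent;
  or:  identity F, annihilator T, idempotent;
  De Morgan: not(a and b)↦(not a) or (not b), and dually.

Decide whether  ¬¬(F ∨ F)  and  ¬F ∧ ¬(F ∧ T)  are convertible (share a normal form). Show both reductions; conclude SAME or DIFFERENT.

Term A:
  start: ¬¬(F ∨ F)
  [1] F ∨ F
  [2] F

Term B:
  start: ¬F ∧ ¬(F ∧ T)
  [1] T ∧ ¬(F ∧ T)
  [2] ¬(F ∧ T)
  [3] ¬F ∨ ¬T
  [4] T ∨ ¬T
  [5] T

Answer: DIFFERENT — A ⇓ F, B ⇓ T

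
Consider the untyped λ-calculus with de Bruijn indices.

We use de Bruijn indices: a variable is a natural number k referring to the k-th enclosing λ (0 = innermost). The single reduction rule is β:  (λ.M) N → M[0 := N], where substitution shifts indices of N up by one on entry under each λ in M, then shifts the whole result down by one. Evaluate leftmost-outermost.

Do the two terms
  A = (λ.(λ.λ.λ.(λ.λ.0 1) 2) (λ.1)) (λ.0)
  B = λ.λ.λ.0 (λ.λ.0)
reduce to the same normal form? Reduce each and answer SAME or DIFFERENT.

Answer: SAME — A ⇓ λ.λ.λ.0 (λ.λ.0), B ⇓ λ.λ.λ.0 (λ.λ.0)

Working:
Term A:
  start: (λ.(λ.λ.λ.(λ.λ.0 1) 2) (λ.1)) (λ.0)
  step 1: (λ.λ.λ.(λ.λ.0 1) 2) (λ.λ.0)
  step 2: λ.λ.(λ.λ.0 1) (λ.λ.0)
  step 3: λ.λ.λ.0 (λ.λ.0)

Term B:
  start: λ.λ.λ.0 (λ.λ.0)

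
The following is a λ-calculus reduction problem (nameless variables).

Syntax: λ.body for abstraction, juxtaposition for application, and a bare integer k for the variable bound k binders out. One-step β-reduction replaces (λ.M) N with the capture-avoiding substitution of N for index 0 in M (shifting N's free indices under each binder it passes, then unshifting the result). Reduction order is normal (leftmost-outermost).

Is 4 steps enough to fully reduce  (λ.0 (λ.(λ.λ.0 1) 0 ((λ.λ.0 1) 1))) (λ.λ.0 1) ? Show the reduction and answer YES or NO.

Answer: NO — after 4 steps the term is λ.0 (λ.(λ.λ.0 1) (λ.λ.0 1) 0), not yet normal

Derivation:
  start: (λ.0 (λ.(λ.λ.0 1) 0 ((λ.λ.0 1) 1))) (λ.λ.0 1)
  [1] (λ.λ.0 1) (λ.(λ.λ.0 1) 0 ((λ.λ.0 1) (λ.λ.0 1)))
  [2] λ.0 (λ.(λ.λ.0 1) 0 ((λ.λ.0 1) (λ.λ.0 1)))
  [3] λ.0 (λ.(λ.0 1) ((λ.λ.0 1) (λ.λ.0 1)))
  [4] λ.0 (λ.(λ.λ.0 1) (λ.λ.0 1) 0)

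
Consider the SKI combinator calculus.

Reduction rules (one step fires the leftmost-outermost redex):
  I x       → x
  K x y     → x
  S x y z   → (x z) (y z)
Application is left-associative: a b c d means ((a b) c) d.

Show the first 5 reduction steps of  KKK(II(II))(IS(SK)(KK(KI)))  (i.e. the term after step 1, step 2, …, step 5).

Answer: after 5 steps: I

Derivation:
  start: KKK(II(II))(IS(SK)(KK(KI)))
  [1] K(II(II))(IS(SK)(KK(KI)))
  [2] II(II)
  [3] I(II)
  [4] II
  [5] I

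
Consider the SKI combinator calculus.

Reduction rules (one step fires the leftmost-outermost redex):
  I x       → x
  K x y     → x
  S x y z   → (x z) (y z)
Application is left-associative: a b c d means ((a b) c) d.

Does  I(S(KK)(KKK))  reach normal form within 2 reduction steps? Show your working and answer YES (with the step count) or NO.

Answer: YES — reaches normal form S(KK)K in 2 ≤ 2 steps

Working:
  start: I(S(KK)(KKK))
  step 1: S(KK)(KKK)
  step 2: S(KK)K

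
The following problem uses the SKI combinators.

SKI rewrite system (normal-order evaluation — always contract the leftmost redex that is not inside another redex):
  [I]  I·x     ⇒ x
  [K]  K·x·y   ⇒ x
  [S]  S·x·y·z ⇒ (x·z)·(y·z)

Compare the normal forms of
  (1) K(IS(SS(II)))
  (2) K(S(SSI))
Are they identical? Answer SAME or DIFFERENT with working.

Answer: SAME — A ⇓ K(S(SSI)), B ⇓ K(S(SSI))

Derivation:
Term A:
  start: K(IS(SS(II)))
  [1] K(S(SS(II)))
  [2] K(S(SSI))

Term B:
  start: K(S(SSI))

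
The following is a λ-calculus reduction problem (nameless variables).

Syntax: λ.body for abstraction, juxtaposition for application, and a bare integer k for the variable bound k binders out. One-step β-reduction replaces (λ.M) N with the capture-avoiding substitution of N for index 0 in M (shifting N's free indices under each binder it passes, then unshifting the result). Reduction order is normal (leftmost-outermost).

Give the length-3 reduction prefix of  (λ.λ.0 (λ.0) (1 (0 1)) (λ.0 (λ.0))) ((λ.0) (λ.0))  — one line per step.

Answer: after 3 steps: λ.0 (λ.0) (0 ((λ.0) (λ.0))) (λ.0 (λ.0))

Reduction:
  start: (λ.λ.0 (λ.0) (1 (0 1)) (λ.0 (λ.0))) ((λ.0) (λ.0))
  [1] λ.0 (λ.0) ((λ.0) (λ.0) (0 ((λ.0) (λ.0)))) (λ.0 (λ.0))
  [2] λ.0 (λ.0) ((λ.0) (0 ((λ.0) (λ.0)))) (λ.0 (λ.0))
  [3] λ.0 (λ.0) (0 ((λ.0) (λ.0))) (λ.0 (λ.0))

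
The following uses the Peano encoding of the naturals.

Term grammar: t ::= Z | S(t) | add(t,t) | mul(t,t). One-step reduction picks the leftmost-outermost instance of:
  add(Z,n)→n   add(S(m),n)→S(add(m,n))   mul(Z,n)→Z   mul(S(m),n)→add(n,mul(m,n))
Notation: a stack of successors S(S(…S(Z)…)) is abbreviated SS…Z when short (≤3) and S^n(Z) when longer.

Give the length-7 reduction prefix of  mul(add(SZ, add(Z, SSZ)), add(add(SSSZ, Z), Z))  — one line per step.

Answer: after 7 steps: S(add(S(add(add(SZ, Z), Z)), mul(add(Z, add(Z, SSZ)), add(add(SSSZ, Z), Z))))

Reduction:
  start: mul(add(SZ, add(Z, SSZ)), add(add(SSSZ, Z), Z))
  [1] mul(S(add(Z, add(Z, SSZ))), add(add(SSSZ, Z), Z))
  [2] add(add(add(SSSZ, Z), Z), mul(add(Z, add(Z, SSZ)), add(add(SSSZ, Z), Z)))
  [3] add(add(S(add(SSZ, Z)), Z), mul(add(Z, add(Z, SSZ)), add(add(SSSZ, Z), Z)))
  [4] add(S(add(add(SSZ, Z), Z)), mul(add(Z, add(Z, SSZ)), add(add(SSSZ, Z), Z)))
  [5] S(add(add(add(SSZ, Z), Z), mul(add(Z, add(Z, SSZ)), add(add(SSSZ, Z), Z))))
  [6] S(add(add(S(add(SZ, Z)), Z), mul(add(Z, add(Z, SSZ)), add(add(SSSZ, Z), Z))))
  [7] S(add(S(add(add(SZ, Z), Z)), mul(add(Z, add(Z, SSZ)), add(add(SSSZ, Z), Z))))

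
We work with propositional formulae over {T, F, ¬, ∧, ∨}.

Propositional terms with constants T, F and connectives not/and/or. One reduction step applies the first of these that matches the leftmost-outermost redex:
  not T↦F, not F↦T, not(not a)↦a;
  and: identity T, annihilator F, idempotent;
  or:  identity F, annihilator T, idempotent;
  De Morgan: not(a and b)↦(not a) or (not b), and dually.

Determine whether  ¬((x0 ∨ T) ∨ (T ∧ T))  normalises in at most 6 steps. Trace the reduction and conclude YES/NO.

Answer: YES — reaches normal form F in 5 ≤ 6 steps

Reduction:
  start: ¬((x0 ∨ T) ∨ (T ∧ T))
  step 1: ¬(x0 ∨ T) ∧ ¬(T ∧ T)
  step 2: (¬x0 ∧ ¬T) ∧ ¬(T ∧ T)
  step 3: (¬x0 ∧ F) ∧ ¬(T ∧ T)
  step 4: F ∧ ¬(T ∧ T)
  step 5: F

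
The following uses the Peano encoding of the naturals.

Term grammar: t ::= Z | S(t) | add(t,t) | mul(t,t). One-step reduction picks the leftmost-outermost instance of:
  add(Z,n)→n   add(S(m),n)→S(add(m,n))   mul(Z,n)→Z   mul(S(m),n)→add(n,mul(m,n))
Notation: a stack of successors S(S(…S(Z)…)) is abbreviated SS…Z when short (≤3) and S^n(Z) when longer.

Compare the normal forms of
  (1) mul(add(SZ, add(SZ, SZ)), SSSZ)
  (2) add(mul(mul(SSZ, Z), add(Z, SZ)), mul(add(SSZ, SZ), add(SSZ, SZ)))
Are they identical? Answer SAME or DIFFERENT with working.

Term A:
  start: mul(add(SZ, add(SZ, SZ)), SSSZ)
  →1  mul(S(add(Z, add(SZ, SZ))), SSSZ)
  →2  add(SSSZ, mul(add(Z, add(SZ, SZ)), SSSZ))
  →3  S(add(SSZ, mul(add(Z, add(SZ, SZ)), SSSZ)))
  →4  S(S(add(SZ, mul(add(Z, add(SZ, SZ)), SSSZ))))
  →5  S(S(S(add(Z, mul(add(Z, add(SZ, SZ)), SSSZ)))))
  →6  S(S(S(mul(add(Z, add(SZ, SZ)), SSSZ))))
  →7  S(S(S(mul(add(SZ, SZ), SSSZ))))
  →8  S(S(S(mul(S(add(Z, SZ)), SSSZ))))
  →9  S(S(S(add(SSSZ, mul(add(Z, SZ), SSSZ)))))
  →10  S(S(S(S(add(SSZ, mul(add(Z, SZ), SSSZ))))))
  →11  S(S(S(S(S(add(SZ, mul(add(Z, SZ), SSSZ)))))))
  →12  S(S(S(S(S(S(add(Z, mul(add(Z, SZ), SSSZ))))))))
  →13  S(S(S(S(S(S(mul(add(Z, SZ), SSSZ)))))))
  →14  S(S(S(S(S(S(mul(SZ, SSSZ)))))))
  →15  S(S(S(S(S(S(add(SSSZ, mul(Z, SSSZ))))))))
  →16  S(S(S(S(S(S(S(add(SSZ, mul(Z, SSSZ)))))))))
  →17  S(S(S(S(S(S(S(S(add(SZ, mul(Z, SSSZ))))))))))
  →18  S(S(S(S(S(S(S(S(S(add(Z, mul(Z, SSSZ)))))))))))
  →19  S(S(S(S(S(S(S(S(S(mul(Z, SSSZ))))))))))
  →20  S^9(Z)

Term B:
  start: add(mul(mul(SSZ, Z), add(Z, SZ)), mul(add(SSZ, SZ), add(SSZ, SZ)))
  →1  add(mul(add(Z, mul(SZ, Z)), add(Z, SZ)), mul(add(SSZ, SZ), add(SSZ, SZ)))
  →2  add(mul(mul(SZ, Z), add(Z, SZ)), mul(add(SSZ, SZ), add(SSZ, SZ)))
  →3  add(mul(add(Z, mul(Z, Z)), add(Z, SZ)), mul(add(SSZ, SZ), add(SSZ, SZ)))
  →4  add(mul(mul(Z, Z), add(Z, SZ)), mul(add(SSZ, SZ), add(SSZ, SZ)))
  →5  add(mul(Z, add(Z, SZ)), mul(add(SSZ, SZ), add(SSZ, SZ)))
  →6  add(Z, mul(add(SSZ, SZ), add(SSZ, SZ)))
  →7  mul(add(SSZ, SZ), add(SSZ, SZ))
  →8  mul(S(add(SZ, SZ)), add(SSZ, SZ))
  →9  add(add(SSZ, SZ), mul(add(SZ, SZ), add(SSZ, SZ)))
  →10  add(S(add(SZ, SZ)), mul(add(SZ, SZ), add(SSZ, SZ)))
  →11  S(add(add(SZ, SZ), mul(add(SZ, SZ), add(SSZ, SZ))))
  →12  S(add(S(add(Z, SZ)), mul(add(SZ, SZ), add(SSZ, SZ))))
  →13  S(S(add(add(Z, SZ), mul(add(SZ, SZ), add(SSZ, SZ)))))
  →14  S(S(add(SZ, mul(add(SZ, SZ), add(SSZ, SZ)))))
  →15  S(S(S(add(Z, mul(add(SZ, SZ), add(SSZ, SZ))))))
  →16  S(S(S(mul(add(SZ, SZ), add(SSZ, SZ)))))
  →17  S(S(S(mul(S(add(Z, SZ)), add(SSZ, SZ)))))
  →18  S(S(S(add(add(SSZ, SZ), mul(add(Z, SZ), add(SSZ, SZ))))))
  →19  S(S(S(add(S(add(SZ, SZ)), mul(add(Z, SZ), add(SSZ, SZ))))))
  →20  S(S(S(S(add(add(SZ, SZ), mul(add(Z, SZ), add(SSZ, SZ)))))))
  →21  S(S(S(S(add(S(add(Z, SZ)), mul(add(Z, SZ), add(SSZ, SZ)))))))
  →22  S(S(S(S(S(add(add(Z, SZ), mul(add(Z, SZ), add(SSZ, SZ))))))))
  →23  S(S(S(S(S(add(SZ, mul(add(Z, SZ), add(SSZ, SZ))))))))
  →24  S(S(S(S(S(S(add(Z, mul(add(Z, SZ), add(SSZ, SZ)))))))))
  →25  S(S(S(S(S(S(mul(add(Z, SZ), add(SSZ, SZ))))))))
  →26  S(S(S(S(S(S(mul(SZ, add(SSZ, SZ))))))))
  →27  S(S(S(S(S(S(add(add(SSZ, SZ), mul(Z, add(SSZ, SZ)))))))))
  →28  S(S(S(S(S(S(add(S(add(SZ, SZ)), mul(Z, add(SSZ, SZ)))))))))
  →29  S(S(S(S(S(S(S(add(add(SZ, SZ), mul(Z, add(SSZ, SZ))))))))))
  →30  S(S(S(S(S(S(S(add(S(add(Z, SZ)), mul(Z, add(SSZ, SZ))))))))))
  →31  S(S(S(S(S(S(S(S(add(add(Z, SZ), mul(Z, add(SSZ, SZ)))))))))))
  →32  S(S(S(S(S(S(S(S(add(SZ, mul(Z, add(SSZ, SZ)))))))))))
  →33  S(S(S(S(S(S(S(S(S(add(Z, mul(Z, add(SSZ, SZ))))))))))))
  →34  S(S(S(S(S(S(S(S(S(mul(Z, add(SSZ, SZ)))))))))))
  →35  S^9(Z)

Answer: SAME — A ⇓ S^9(Z), B ⇓ S^9(Z)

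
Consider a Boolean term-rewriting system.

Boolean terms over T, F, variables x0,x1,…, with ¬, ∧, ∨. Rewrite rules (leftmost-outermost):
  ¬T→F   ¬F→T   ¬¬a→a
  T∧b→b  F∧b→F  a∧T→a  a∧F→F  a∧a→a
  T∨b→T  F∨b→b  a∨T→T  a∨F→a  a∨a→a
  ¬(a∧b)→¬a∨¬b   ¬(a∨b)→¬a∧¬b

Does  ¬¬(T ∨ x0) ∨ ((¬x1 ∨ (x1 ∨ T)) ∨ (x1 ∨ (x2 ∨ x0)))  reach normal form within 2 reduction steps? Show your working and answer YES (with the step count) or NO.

  start: ¬¬(T ∨ x0) ∨ ((¬x1 ∨ (x1 ∨ T)) ∨ (x1 ∨ (x2 ∨ x0)))
  [1] (T ∨ x0) ∨ ((¬x1 ∨ (x1 ∨ T)) ∨ (x1 ∨ (x2 ∨ x0)))
  [2] T ∨ ((¬x1 ∨ (x1 ∨ T)) ∨ (x1 ∨ (x2 ∨ x0)))

Answer: NO — after 2 steps the term is T ∨ ((¬x1 ∨ (x1 ∨ T)) ∨ (x1 ∨ (x2 ∨ x0))), not yet normal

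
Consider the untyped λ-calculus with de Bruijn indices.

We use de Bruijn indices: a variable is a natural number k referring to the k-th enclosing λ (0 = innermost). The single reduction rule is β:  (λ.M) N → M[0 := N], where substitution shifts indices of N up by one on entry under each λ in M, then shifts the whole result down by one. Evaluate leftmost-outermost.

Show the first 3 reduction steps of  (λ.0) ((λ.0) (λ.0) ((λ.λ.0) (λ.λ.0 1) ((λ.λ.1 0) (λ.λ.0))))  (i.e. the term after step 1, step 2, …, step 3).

Answer: after 3 steps: (λ.λ.0) (λ.λ.0 1) ((λ.λ.1 0) (λ.λ.0))

Reduction:
  start: (λ.0) ((λ.0) (λ.0) ((λ.λ.0) (λ.λ.0 1) ((λ.λ.1 0) (λ.λ.0))))
  →1  (λ.0) (λ.0) ((λ.λ.0) (λ.λ.0 1) ((λ.λ.1 0) (λ.λ.0)))
  →2  (λ.0) ((λ.λ.0) (λ.λ.0 1) ((λ.λ.1 0) (λ.λ.0)))
  →3  (λ.λ.0) (λ.λ.0 1) ((λ.λ.1 0) (λ.λ.0))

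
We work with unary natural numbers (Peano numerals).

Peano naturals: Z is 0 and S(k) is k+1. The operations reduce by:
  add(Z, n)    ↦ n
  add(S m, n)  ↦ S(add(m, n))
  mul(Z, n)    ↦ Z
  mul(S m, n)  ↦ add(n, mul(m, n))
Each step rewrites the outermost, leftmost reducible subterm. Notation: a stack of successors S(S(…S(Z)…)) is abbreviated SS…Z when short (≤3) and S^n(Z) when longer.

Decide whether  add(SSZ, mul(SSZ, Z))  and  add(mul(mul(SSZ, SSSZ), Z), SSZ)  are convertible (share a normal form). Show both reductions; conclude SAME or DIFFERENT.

Term A:
  start: add(SSZ, mul(SSZ, Z))
  step 1: S(add(SZ, mul(SSZ, Z)))
  step 2: S(S(add(Z, mul(SSZ, Z))))
  step 3: S(S(mul(SSZ, Z)))
  step 4: S(S(add(Z, mul(SZ, Z))))
  step 5: S(S(mul(SZ, Z)))
  step 6: S(S(add(Z, mul(Z, Z))))
  step 7: S(S(mul(Z, Z)))
  step 8: SSZ

Term B:
  start: add(mul(mul(SSZ, SSSZ), Z), SSZ)
  step 1: add(mul(add(SSSZ, mul(SZ, SSSZ)), Z), SSZ)
  step 2: add(mul(S(add(SSZ, mul(SZ, SSSZ))), Z), SSZ)
  step 3: add(add(Z, mul(add(SSZ, mul(SZ, SSSZ)), Z)), SSZ)
  step 4: add(mul(add(SSZ, mul(SZ, SSSZ)), Z), SSZ)
  step 5: add(mul(S(add(SZ, mul(SZ, SSSZ))), Z), SSZ)
  step 6: add(add(Z, mul(add(SZ, mul(SZ, SSSZ)), Z)), SSZ)
  step 7: add(mul(add(SZ, mul(SZ, SSSZ)), Z), SSZ)
  step 8: add(mul(S(add(Z, mul(SZ, SSSZ))), Z), SSZ)
  step 9: add(add(Z, mul(add(Z, mul(SZ, SSSZ)), Z)), SSZ)
  step 10: add(mul(add(Z, mul(SZ, SSSZ)), Z), SSZ)
  step 11: add(mul(mul(SZ, SSSZ), Z), SSZ)
  step 12: add(mul(add(SSSZ, mul(Z, SSSZ)), Z), SSZ)
  step 13: add(mul(S(add(SSZ, mul(Z, SSSZ))), Z), SSZ)
  step 14: add(add(Z, mul(add(SSZ, mul(Z, SSSZ)), Z)), SSZ)
  step 15: add(mul(add(SSZ, mul(Z, SSSZ)), Z), SSZ)
  step 16: add(mul(S(add(SZ, mul(Z, SSSZ))), Z), SSZ)
  step 17: add(add(Z, mul(add(SZ, mul(Z, SSSZ)), Z)), SSZ)
  step 18: add(mul(add(SZ, mul(Z, SSSZ)), Z), SSZ)
  step 19: add(mul(S(add(Z, mul(Z, SSSZ))), Z), SSZ)
  step 20: add(add(Z, mul(add(Z, mul(Z, SSSZ)), Z)), SSZ)
  step 21: add(mul(add(Z, mul(Z, SSSZ)), Z), SSZ)
  step 22: add(mul(mul(Z, SSSZ), Z), SSZ)
  step 23: add(mul(Z, Z), SSZ)
  step 24: add(Z, SSZ)
  step 25: SSZ

Answer: SAME — A ⇓ SSZ, B ⇓ SSZ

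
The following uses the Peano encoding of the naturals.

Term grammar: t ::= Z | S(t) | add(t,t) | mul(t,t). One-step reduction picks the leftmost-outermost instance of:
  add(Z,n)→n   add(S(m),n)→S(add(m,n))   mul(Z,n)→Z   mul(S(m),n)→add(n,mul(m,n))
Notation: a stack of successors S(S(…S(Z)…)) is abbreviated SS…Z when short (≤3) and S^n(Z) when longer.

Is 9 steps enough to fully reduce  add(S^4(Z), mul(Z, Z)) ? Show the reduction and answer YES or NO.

Answer: YES — reaches normal form S^4(Z) in 6 ≤ 9 steps

Reduction:
  start: add(S^4(Z), mul(Z, Z))
  step 1: S(add(SSSZ, mul(Z, Z)))
  step 2: S(S(add(SSZ, mul(Z, Z))))
  step 3: S(S(S(add(SZ, mul(Z, Z)))))
  step 4: S(S(S(S(add(Z, mul(Z, Z))))))
  step 5: S(S(S(S(mul(Z, Z)))))
  step 6: S^4(Z)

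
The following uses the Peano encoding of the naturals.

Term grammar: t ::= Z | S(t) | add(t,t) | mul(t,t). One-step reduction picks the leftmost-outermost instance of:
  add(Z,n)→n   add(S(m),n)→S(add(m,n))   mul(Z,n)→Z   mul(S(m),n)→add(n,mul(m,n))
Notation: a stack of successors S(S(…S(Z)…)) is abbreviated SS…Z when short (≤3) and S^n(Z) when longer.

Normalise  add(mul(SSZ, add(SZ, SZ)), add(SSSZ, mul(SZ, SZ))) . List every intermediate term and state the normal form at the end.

Answer: normal form = S^8(Z)  (in 26 steps)

Working:
  start: add(mul(SSZ, add(SZ, SZ)), add(SSSZ, mul(SZ, SZ)))
  [1] add(add(add(SZ, SZ), mul(SZ, add(SZ, SZ))), add(SSSZ, mul(SZ, SZ)))
  [2] add(add(S(add(Z, SZ)), mul(SZ, add(SZ, SZ))), add(SSSZ, mul(SZ, SZ)))
  [3] add(S(add(add(Z, SZ), mul(SZ, add(SZ, SZ)))), add(SSSZ, mul(SZ, SZ)))
  [4] S(add(add(add(Z, SZ), mul(SZ, add(SZ, SZ))), add(SSSZ, mul(SZ, SZ))))
  [5] S(add(add(SZ, mul(SZ, add(SZ, SZ))), add(SSSZ, mul(SZ, SZ))))
  [6] S(add(S(add(Z, mul(SZ, add(SZ, SZ)))), add(SSSZ, mul(SZ, SZ))))
  [7] S(S(add(add(Z, mul(SZ, add(SZ, SZ))), add(SSSZ, mul(SZ, SZ)))))
  [8] S(S(add(mul(SZ, add(SZ, SZ)), add(SSSZ, mul(SZ, SZ)))))
  [9] S(S(add(add(add(SZ, SZ), mul(Z, add(SZ, SZ))), add(SSSZ, mul(SZ, SZ)))))
  [10] S(S(add(add(S(add(Z, SZ)), mul(Z, add(SZ, SZ))), add(SSSZ, mul(SZ, SZ)))))
  [11] S(S(add(S(add(add(Z, SZ), mul(Z, add(SZ, SZ)))), add(SSSZ, mul(SZ, SZ)))))
  [12] S(S(S(add(add(add(Z, SZ), mul(Z, add(SZ, SZ))), add(SSSZ, mul(SZ, SZ))))))
  [13] S(S(S(add(add(SZ, mul(Z, add(SZ, SZ))), add(SSSZ, mul(SZ, SZ))))))
  [14] S(S(S(add(S(add(Z, mul(Z, add(SZ, SZ)))), add(SSSZ, mul(SZ, SZ))))))
  [15] S(S(S(S(add(add(Z, mul(Z, add(SZ, SZ))), add(SSSZ, mul(SZ, SZ)))))))
  [16] S(S(S(S(add(mul(Z, add(SZ, SZ)), add(SSSZ, mul(SZ, SZ)))))))
  [17] S(S(S(S(add(Z, add(SSSZ, mul(SZ, SZ)))))))
  [18] S(S(S(S(add(SSSZ, mul(SZ, SZ))))))
  [19] S(S(S(S(S(add(SSZ, mul(SZ, SZ)))))))
  [20] S(S(S(S(S(S(add(SZ, mul(SZ, SZ))))))))
  [21] S(S(S(S(S(S(S(add(Z, mul(SZ, SZ)))))))))
  [22] S(S(S(S(S(S(S(mul(SZ, SZ))))))))
  [23] S(S(S(S(S(S(S(add(SZ, mul(Z, SZ)))))))))
  [24] S(S(S(S(S(S(S(S(add(Z, mul(Z, SZ))))))))))
  [25] S(S(S(S(S(S(S(S(mul(Z, SZ)))))))))
  [26] S^8(Z)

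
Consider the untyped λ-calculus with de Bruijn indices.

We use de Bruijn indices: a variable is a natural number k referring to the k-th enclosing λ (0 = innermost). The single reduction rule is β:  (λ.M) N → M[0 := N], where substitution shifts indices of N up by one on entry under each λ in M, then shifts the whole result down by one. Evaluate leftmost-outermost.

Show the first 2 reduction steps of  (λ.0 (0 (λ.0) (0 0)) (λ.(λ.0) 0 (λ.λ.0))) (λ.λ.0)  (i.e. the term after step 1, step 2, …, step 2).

Answer: after 2 steps: (λ.0) (λ.(λ.0) 0 (λ.λ.0))

Working:
  start: (λ.0 (0 (λ.0) (0 0)) (λ.(λ.0) 0 (λ.λ.0))) (λ.λ.0)
  [1] (λ.λ.0) ((λ.λ.0) (λ.0) ((λ.λ.0) (λ.λ.0))) (λ.(λ.0) 0 (λ.λ.0))
  [2] (λ.0) (λ.(λ.0) 0 (λ.λ.0))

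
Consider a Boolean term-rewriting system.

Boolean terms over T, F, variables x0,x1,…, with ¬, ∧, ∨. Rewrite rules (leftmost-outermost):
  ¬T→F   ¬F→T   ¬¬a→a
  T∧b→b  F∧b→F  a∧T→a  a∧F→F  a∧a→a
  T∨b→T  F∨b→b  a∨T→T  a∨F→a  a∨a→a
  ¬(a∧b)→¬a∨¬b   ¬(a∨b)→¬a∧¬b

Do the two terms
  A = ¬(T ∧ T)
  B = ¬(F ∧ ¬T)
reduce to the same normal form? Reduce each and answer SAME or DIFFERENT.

Answer: DIFFERENT — A ⇓ F, B ⇓ T

Derivation:
Term A:
  start: ¬(T ∧ T)
  step 1: ¬T ∨ ¬T
  step 2: ¬T
  step 3: F

Term B:
  start: ¬(F ∧ ¬T)
  step 1: ¬F ∨ ¬¬T
  step 2: T ∨ ¬¬T
  step 3: T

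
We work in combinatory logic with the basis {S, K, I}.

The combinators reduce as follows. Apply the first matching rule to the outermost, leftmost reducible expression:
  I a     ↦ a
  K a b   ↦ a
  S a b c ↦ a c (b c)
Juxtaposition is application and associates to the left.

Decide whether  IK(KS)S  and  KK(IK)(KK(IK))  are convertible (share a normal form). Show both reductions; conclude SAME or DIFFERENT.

Answer: DIFFERENT — A ⇓ KS, B ⇓ KK

Derivation:
Term A:
  start: IK(KS)S
  step 1: K(KS)S
  step 2: KS

Term B:
  start: KK(IK)(KK(IK))
  step 1: K(KK(IK))
  step 2: KK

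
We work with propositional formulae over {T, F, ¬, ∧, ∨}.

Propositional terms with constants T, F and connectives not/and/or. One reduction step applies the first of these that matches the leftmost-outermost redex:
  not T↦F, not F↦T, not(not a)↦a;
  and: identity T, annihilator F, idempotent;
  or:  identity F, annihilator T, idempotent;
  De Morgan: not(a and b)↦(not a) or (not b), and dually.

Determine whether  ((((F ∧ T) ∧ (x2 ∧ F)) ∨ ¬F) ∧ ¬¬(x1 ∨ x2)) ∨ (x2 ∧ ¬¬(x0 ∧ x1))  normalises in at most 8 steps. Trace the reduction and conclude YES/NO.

  start: ((((F ∧ T) ∧ (x2 ∧ F)) ∨ ¬F) ∧ ¬¬(x1 ∨ x2)) ∨ (x2 ∧ ¬¬(x0 ∧ x1))
  step 1: (((F ∧ (x2 ∧ F)) ∨ ¬F) ∧ ¬¬(x1 ∨ x2)) ∨ (x2 ∧ ¬¬(x0 ∧ x1))
  step 2: ((F ∨ ¬F) ∧ ¬¬(x1 ∨ x2)) ∨ (x2 ∧ ¬¬(x0 ∧ x1))
  step 3: (¬F ∧ ¬¬(x1 ∨ x2)) ∨ (x2 ∧ ¬¬(x0 ∧ x1))
  step 4: (T ∧ ¬¬(x1 ∨ x2)) ∨ (x2 ∧ ¬¬(x0 ∧ x1))
  step 5: ¬¬(x1 ∨ x2) ∨ (x2 ∧ ¬¬(x0 ∧ x1))
  step 6: (x1 ∨ x2) ∨ (x2 ∧ ¬¬(x0 ∧ x1))
  step 7: (x1 ∨ x2) ∨ (x2 ∧ (x0 ∧ x1))

Answer: YES — reaches normal form (x1 ∨ x2) ∨ (x2 ∧ (x0 ∧ x1)) in 7 ≤ 8 steps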